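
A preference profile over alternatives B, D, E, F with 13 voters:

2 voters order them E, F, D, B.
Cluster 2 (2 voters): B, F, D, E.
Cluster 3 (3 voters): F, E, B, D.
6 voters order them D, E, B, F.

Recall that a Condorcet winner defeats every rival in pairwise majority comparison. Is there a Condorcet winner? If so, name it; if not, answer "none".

Head-to-head results (13 voters):
B vs D: 2+3 = 5 for B, 8 for D — D by 8–5.
B vs E: 2 for B, 11 for E — E by 11–2.
B vs F: B, 8–5.
D vs E: 2+6 = 8 for D, 5 for E — D by 8–5.
D–F: F 7–6.
E vs F: E wins 8–5.
No alternative is unbeaten: B loses to D; D loses to F; E loses to D; F loses to B. In particular B > F > D > B is a majority cycle — no Condorcet winner exists.

none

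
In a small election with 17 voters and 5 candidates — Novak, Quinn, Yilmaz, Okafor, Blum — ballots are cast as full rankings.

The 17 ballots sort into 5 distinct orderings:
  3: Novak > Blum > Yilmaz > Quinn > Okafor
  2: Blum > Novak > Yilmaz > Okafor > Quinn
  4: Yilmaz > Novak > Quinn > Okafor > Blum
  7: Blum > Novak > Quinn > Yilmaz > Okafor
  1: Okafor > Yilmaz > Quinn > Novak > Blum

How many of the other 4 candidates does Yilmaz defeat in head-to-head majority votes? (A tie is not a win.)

Yilmaz against each rival (17 voters):
Yilmaz vs Novak: Novak, 12–5.
Yilmaz vs Quinn: 3+2+4+1 = 10 for Yilmaz, 7 for Quinn — Yilmaz by 10–7.
Yilmaz vs Okafor: Yilmaz, 16–1.
Yilmaz vs Blum: Yilmaz preferred on 4+1 = 5 ballots; Blum wins 12–5.
Yilmaz beats Quinn, Okafor; loses to Novak, Blum — 2 pairwise wins.

2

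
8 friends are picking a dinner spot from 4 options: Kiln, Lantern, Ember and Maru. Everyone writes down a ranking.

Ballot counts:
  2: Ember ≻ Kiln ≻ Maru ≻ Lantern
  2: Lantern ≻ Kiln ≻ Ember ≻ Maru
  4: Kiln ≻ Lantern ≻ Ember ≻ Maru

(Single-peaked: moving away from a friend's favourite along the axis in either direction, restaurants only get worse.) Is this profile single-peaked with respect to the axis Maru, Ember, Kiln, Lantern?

yes

Axis positions: Maru=1, Ember=2, Kiln=3, Lantern=4.
Group 1 (peak Ember at position 2): ranking walks positions 2-3-1-4, expanding outward from the peak — single-peaked.
Group 2 (peak Lantern at position 4): ranking walks positions 4-3-2-1, expanding outward from the peak — single-peaked.
Group 3 (peak Kiln at position 3): ranking walks positions 3-4-2-1, expanding outward from the peak — single-peaked.
Every ranking is single-peaked on this axis.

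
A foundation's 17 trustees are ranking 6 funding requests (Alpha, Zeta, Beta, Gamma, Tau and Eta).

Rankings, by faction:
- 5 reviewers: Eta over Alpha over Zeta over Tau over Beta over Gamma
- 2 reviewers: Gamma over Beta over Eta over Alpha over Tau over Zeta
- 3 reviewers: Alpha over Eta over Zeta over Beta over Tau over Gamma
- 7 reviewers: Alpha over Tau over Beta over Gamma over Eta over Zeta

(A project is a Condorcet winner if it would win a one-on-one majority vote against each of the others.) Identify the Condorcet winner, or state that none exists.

Alpha

Check each pair by majority over 17 ballots:
Alpha vs Zeta: 17 to 0, Alpha.
Alpha vs Beta: Alpha, 15–2.
Alpha–Gamma: Alpha 15–2.
Alpha vs Tau: Alpha wins 17–0.
Alpha vs Eta: 10 to 7, Alpha.
Zeta vs Beta: Zeta is ranked higher on 5+3 = 8 ballots, Beta on 9. Beta wins 9–8.
Zeta vs Gamma: 8 to 9, Gamma.
Zeta vs Tau: 8 to 9, Tau.
Zeta vs Eta: Eta, 17–0.
Beta vs Gamma: Beta, 15–2.
Beta–Tau: Tau 12–5.
Beta–Eta: Beta 9–8.
Gamma–Tau: Tau 15–2.
Gamma vs Eta: 2+7 = 9 for Gamma, 8 for Eta — Gamma by 9–8.
Tau vs Eta: Eta wins 10–7.
Only Alpha has no losses; Alpha is the Condorcet winner.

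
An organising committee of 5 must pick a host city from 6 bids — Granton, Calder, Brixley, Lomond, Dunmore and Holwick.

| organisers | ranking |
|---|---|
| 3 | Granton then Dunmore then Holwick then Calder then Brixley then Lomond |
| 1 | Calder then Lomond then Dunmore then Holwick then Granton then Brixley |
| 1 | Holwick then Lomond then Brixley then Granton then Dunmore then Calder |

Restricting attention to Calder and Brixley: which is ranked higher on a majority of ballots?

Calder

Ballots ranking Calder above Brixley: 3 + 1 = 4.
Ballots ranking Brixley above Calder: 5 − 4 = 1.
Calder wins the head-to-head 4–1.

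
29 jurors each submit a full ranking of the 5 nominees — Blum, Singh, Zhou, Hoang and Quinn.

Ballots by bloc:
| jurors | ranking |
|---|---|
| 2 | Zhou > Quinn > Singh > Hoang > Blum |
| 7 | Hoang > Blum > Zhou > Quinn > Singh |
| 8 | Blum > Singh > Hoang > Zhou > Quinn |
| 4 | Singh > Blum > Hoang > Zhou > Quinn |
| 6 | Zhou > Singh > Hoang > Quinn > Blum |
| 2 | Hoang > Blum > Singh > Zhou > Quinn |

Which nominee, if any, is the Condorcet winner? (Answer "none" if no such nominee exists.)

Check each pair by majority over 29 ballots:
Blum vs Singh: Blum wins 17–12.
Blum vs Zhou: Blum is ranked higher on 7+8+4+2 = 21 ballots, Zhou on 8. Blum wins 21–8.
Blum vs Hoang: Hoang, 17–12.
Blum vs Quinn: Blum is ranked higher on 7+8+4+2 = 21 ballots, Quinn on 8. Blum wins 21–8.
Singh vs Zhou: Zhou wins 15–14.
Singh vs Hoang: Singh is ranked higher on 2+8+4+6 = 20 ballots, Hoang on 9. Singh wins 20–9.
Singh–Quinn: Singh 20–9.
Zhou vs Hoang: Hoang wins 21–8.
Zhou vs Quinn: Zhou is ranked higher on 2+7+8+4+6+2 = 29 ballots, Quinn on 0. Zhou wins 29–0.
Hoang vs Quinn: Hoang, 27–2.
No nominee is unbeaten: Blum loses to Hoang; Singh loses to Blum; Zhou loses to Blum; Hoang loses to Singh; Quinn loses to Blum. In particular Blum beats Singh beats Hoang beats Blum is a majority cycle — no Condorcet winner exists.

none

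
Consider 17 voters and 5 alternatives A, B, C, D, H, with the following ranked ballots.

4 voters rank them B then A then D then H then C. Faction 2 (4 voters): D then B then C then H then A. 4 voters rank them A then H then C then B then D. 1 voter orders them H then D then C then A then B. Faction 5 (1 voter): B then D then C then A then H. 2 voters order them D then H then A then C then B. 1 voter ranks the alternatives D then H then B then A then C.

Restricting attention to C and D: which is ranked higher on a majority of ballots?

Ballots ranking C above D: 4.
Ballots ranking D above C: 17 − 4 = 13.
D wins the head-to-head 13–4.

D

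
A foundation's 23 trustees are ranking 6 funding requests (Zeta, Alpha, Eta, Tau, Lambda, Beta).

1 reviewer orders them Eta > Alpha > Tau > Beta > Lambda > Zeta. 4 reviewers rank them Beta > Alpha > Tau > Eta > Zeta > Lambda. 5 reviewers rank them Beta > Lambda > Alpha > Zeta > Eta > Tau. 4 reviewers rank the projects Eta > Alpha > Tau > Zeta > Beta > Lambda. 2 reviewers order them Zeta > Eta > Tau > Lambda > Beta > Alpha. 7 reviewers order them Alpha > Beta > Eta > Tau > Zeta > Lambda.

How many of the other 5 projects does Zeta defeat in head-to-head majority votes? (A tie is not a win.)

Zeta against each rival (23 reviewers):
Zeta vs Alpha: Alpha, 21–2.
Zeta–Eta: Eta 16–7.
Zeta vs Tau: 7 to 16, Tau.
Zeta vs Lambda: 17 to 6, Zeta.
Zeta vs Beta: Beta, 17–6.
Zeta beats Lambda; loses to Alpha, Eta, Tau, Beta — 1 pairwise win.

1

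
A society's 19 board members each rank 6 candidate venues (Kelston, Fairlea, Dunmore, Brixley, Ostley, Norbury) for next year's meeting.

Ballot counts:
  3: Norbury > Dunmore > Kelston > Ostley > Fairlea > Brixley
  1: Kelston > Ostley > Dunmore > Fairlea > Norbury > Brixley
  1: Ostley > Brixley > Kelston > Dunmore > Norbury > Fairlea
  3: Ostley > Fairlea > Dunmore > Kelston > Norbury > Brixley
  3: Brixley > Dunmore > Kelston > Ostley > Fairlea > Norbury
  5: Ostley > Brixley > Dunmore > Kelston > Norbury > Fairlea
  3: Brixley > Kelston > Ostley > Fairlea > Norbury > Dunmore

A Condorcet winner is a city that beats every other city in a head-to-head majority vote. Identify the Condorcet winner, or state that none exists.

none

Check each pair by majority over 19 ballots:
Kelston–Fairlea: Kelston 16–3.
Kelston–Dunmore: Dunmore 14–5.
Kelston vs Brixley: Brixley, 12–7.
Kelston–Ostley: Kelston 10–9.
Kelston vs Norbury: Kelston wins 16–3.
Fairlea vs Dunmore: Dunmore wins 13–6.
Fairlea vs Brixley: Brixley, 12–7.
Fairlea vs Ostley: Ostley wins 19–0.
Fairlea vs Norbury: Fairlea wins 10–9.
Dunmore vs Brixley: Brixley, 12–7.
Dunmore vs Ostley: Ostley wins 13–6.
Dunmore vs Norbury: Dunmore wins 13–6.
Brixley vs Ostley: Ostley wins 13–6.
Brixley vs Norbury: Brixley wins 12–7.
Ostley–Norbury: Ostley 16–3.
Every city loses at least once (Kelston loses to Dunmore; Fairlea loses to Kelston; Dunmore loses to Brixley; Brixley loses to Ostley; Ostley loses to Kelston; Norbury loses to Kelston). The majority relation contains the cycle Kelston > Ostley > Dunmore > Kelston, so there is no Condorcet winner.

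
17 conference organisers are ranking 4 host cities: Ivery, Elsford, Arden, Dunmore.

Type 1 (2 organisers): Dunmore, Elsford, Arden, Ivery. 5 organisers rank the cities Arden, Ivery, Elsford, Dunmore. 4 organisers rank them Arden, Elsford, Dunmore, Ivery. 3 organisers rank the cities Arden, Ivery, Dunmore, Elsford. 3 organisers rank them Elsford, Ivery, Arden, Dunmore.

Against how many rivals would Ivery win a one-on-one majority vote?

1

Ivery against each rival (17 organisers):
Ivery vs Elsford: Elsford, 9–8.
Ivery vs Arden: Ivery is ranked higher on 3 ballots, Arden on 14. Arden wins 14–3.
Ivery vs Dunmore: Ivery wins 11–6.
Ivery beats Dunmore; loses to Elsford, Arden — 1 pairwise win.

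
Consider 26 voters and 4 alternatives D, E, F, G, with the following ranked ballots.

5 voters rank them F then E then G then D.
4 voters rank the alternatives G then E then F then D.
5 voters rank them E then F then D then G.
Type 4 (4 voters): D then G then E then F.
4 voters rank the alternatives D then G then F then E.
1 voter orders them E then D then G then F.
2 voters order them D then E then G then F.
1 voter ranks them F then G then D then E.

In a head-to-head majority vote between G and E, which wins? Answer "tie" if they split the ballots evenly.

Ballots ranking G above E: 4 + 4 + 4 + 1 = 13.
Ballots ranking E above G: 26 − 13 = 13.
13–13: the pair ties.

tie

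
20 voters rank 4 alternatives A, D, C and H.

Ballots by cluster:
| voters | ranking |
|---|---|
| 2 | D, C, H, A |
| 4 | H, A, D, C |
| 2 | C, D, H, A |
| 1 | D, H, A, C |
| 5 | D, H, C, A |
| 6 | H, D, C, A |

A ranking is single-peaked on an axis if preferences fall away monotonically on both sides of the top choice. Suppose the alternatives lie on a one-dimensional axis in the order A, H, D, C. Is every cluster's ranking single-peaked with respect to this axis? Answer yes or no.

Axis positions: A=1, H=2, D=3, C=4.
Cluster 1 (peak D at position 3): ranking walks positions 3-4-2-1, expanding outward from the peak — single-peaked.
Cluster 2 (peak H at position 2): ranking walks positions 2-1-3-4, expanding outward from the peak — single-peaked.
Cluster 3 (peak C at position 4): ranking walks positions 4-3-2-1, expanding outward from the peak — single-peaked.
Cluster 4 (peak D at position 3): ranking walks positions 3-2-1-4, expanding outward from the peak — single-peaked.
Cluster 5 (peak D at position 3): ranking walks positions 3-2-4-1, expanding outward from the peak — single-peaked.
Cluster 6 (peak H at position 2): ranking walks positions 2-3-4-1, expanding outward from the peak — single-peaked.
Every ranking is single-peaked on this axis.

yes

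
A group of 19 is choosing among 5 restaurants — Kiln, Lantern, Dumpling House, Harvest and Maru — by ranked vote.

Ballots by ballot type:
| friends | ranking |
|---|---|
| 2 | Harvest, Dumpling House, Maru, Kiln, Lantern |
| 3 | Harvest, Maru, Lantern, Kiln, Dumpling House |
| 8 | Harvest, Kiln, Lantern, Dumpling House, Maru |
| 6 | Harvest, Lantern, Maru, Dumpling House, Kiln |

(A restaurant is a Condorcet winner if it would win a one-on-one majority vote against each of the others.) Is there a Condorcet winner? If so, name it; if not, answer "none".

Harvest

Pairwise majorities:
Kiln vs Lantern: Kiln wins 10–9.
Kiln vs Dumpling House: Kiln preferred on 3+8 = 11 ballots; Kiln wins 11–8.
Kiln vs Harvest: Kiln preferred on 0 ballots; Harvest wins 19–0.
Kiln–Maru: Maru 11–8.
Lantern vs Dumpling House: Lantern is ranked higher on 3+8+6 = 17 ballots, Dumpling House on 2. Lantern wins 17–2.
Lantern vs Harvest: 0 for Lantern, 19 for Harvest — Harvest by 19–0.
Lantern vs Maru: Lantern is ranked higher on 8+6 = 14 ballots, Maru on 5. Lantern wins 14–5.
Dumpling House–Harvest: Harvest 19–0.
Dumpling House vs Maru: Dumpling House wins 10–9.
Harvest vs Maru: Harvest, 19–0.
Harvest defeats every rival head-to-head and is the Condorcet winner.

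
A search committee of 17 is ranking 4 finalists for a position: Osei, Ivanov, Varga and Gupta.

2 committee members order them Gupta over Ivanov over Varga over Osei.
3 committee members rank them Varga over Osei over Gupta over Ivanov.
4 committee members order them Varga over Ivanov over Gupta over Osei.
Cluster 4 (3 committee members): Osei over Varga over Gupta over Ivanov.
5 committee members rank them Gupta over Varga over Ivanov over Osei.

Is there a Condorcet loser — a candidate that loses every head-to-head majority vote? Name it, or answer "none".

Pairwise majorities:
Osei vs Ivanov: Osei preferred on 3+3 = 6 ballots; Ivanov wins 11–6.
Osei vs Varga: Varga, 14–3.
Osei vs Gupta: 3+3 = 6 for Osei, 11 for Gupta — Gupta by 11–6.
Ivanov vs Varga: Varga wins 15–2.
Ivanov–Gupta: Gupta 13–4.
Varga vs Gupta: Varga, 10–7.
Only Osei has no wins; Osei is the Condorcet loser.

Osei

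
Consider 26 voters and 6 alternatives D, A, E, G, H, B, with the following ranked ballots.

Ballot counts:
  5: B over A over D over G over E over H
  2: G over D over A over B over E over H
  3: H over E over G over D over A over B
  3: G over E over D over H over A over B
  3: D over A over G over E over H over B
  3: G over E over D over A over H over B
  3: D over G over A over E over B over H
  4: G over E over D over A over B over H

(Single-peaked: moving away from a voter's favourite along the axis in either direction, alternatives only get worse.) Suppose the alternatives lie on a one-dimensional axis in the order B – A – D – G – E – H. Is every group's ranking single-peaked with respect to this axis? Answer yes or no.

Axis positions: B=1, A=2, D=3, G=4, E=5, H=6.
Group 1 (peak B at position 1): ranking walks positions 1-2-3-4-5-6, expanding outward from the peak — single-peaked.
Group 2 (peak G at position 4): ranking walks positions 4-3-2-1-5-6, expanding outward from the peak — single-peaked.
Group 3 (peak H at position 6): ranking walks positions 6-5-4-3-2-1, expanding outward from the peak — single-peaked.
Group 4 (peak G at position 4): ranking walks positions 4-5-3-6-2-1, expanding outward from the peak — single-peaked.
Group 5 (peak D at position 3): ranking walks positions 3-2-4-5-6-1, expanding outward from the peak — single-peaked.
Group 6 (peak G at position 4): ranking walks positions 4-5-3-2-6-1, expanding outward from the peak — single-peaked.
Group 7 (peak D at position 3): ranking walks positions 3-4-2-5-1-6, expanding outward from the peak — single-peaked.
Group 8 (peak G at position 4): ranking walks positions 4-5-3-2-1-6, expanding outward from the peak — single-peaked.
Every ranking is single-peaked on this axis.

yes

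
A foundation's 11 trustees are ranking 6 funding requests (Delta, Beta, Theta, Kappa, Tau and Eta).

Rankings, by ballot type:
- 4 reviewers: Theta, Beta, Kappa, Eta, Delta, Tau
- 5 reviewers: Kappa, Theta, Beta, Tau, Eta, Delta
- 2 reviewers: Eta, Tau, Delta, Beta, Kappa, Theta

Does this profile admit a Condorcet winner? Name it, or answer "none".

Head-to-head results (11 reviewers):
Delta vs Beta: Delta is ranked higher on 2 ballots, Beta on 9. Beta wins 9–2.
Delta vs Theta: 2 for Delta, 9 for Theta — Theta by 9–2.
Delta vs Kappa: Delta is ranked higher on 2 ballots, Kappa on 9. Kappa wins 9–2.
Delta vs Tau: Delta is ranked higher on 4 ballots, Tau on 7. Tau wins 7–4.
Delta vs Eta: 0 to 11, Eta.
Beta vs Theta: Beta preferred on 2 ballots; Theta wins 9–2.
Beta vs Kappa: 4+2 = 6 for Beta, 5 for Kappa — Beta by 6–5.
Beta vs Tau: Beta preferred on 4+5 = 9 ballots; Beta wins 9–2.
Beta vs Eta: Beta is ranked higher on 4+5 = 9 ballots, Eta on 2. Beta wins 9–2.
Theta vs Kappa: 4 for Theta, 7 for Kappa — Kappa by 7–4.
Theta vs Tau: Theta preferred on 4+5 = 9 ballots; Theta wins 9–2.
Theta vs Eta: 4+5 = 9 for Theta, 2 for Eta — Theta by 9–2.
Kappa vs Tau: 4+5 = 9 for Kappa, 2 for Tau — Kappa by 9–2.
Kappa vs Eta: Kappa preferred on 4+5 = 9 ballots; Kappa wins 9–2.
Tau vs Eta: 5 for Tau, 6 for Eta — Eta by 6–5.
No project is unbeaten: Delta loses to Beta; Beta loses to Theta; Theta loses to Kappa; Kappa loses to Beta; Tau loses to Beta; Eta loses to Beta. In particular Beta → Kappa → Theta → Beta is a majority cycle — no Condorcet winner exists.

none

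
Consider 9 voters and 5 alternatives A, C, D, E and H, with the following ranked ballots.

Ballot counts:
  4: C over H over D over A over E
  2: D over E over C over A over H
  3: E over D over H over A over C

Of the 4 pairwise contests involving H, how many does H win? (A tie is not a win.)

1

H against each rival (9 voters):
H vs A: 7 to 2, H.
H vs C: C wins 6–3.
H–D: D 5–4.
H vs E: 4 for H, 5 for E — E by 5–4.
H beats A; loses to C, D, E — 1 pairwise win.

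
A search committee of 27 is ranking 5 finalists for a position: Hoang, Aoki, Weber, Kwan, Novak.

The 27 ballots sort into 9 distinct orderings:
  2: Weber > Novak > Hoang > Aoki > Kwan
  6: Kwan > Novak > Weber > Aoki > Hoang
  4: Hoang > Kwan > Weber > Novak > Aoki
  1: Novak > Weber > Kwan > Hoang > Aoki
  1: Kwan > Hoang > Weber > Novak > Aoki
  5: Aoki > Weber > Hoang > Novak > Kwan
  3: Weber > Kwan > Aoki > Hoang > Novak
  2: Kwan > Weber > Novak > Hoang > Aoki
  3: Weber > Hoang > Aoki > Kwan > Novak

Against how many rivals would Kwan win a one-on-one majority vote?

2

Kwan against each rival (27 committee members):
Kwan–Hoang: Hoang 14–13.
Kwan vs Aoki: Kwan, 17–10.
Kwan vs Weber: 6+4+1+2 = 13 for Kwan, 14 for Weber — Weber by 14–13.
Kwan vs Novak: 6+4+1+3+2+3 = 19 for Kwan, 8 for Novak — Kwan by 19–8.
Kwan beats Aoki, Novak; loses to Hoang, Weber — 2 pairwise wins.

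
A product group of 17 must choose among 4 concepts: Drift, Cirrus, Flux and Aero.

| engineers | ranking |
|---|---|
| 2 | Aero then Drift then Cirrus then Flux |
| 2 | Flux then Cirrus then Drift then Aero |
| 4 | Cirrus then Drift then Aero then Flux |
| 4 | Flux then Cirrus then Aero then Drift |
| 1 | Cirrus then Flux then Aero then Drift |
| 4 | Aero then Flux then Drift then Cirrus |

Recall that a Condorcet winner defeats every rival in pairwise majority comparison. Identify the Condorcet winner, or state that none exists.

none

Check each pair by majority over 17 ballots:
Drift vs Cirrus: Drift preferred on 2+4 = 6 ballots; Cirrus wins 11–6.
Drift vs Flux: 2+4 = 6 for Drift, 11 for Flux — Flux by 11–6.
Drift vs Aero: 6 to 11, Aero.
Cirrus vs Flux: Cirrus is ranked higher on 2+4+1 = 7 ballots, Flux on 10. Flux wins 10–7.
Cirrus vs Aero: 11 to 6, Cirrus.
Flux vs Aero: Flux is ranked higher on 2+4+1 = 7 ballots, Aero on 10. Aero wins 10–7.
Each design drops at least one matchup (Drift loses to Cirrus; Cirrus loses to Flux; Flux loses to Aero; Aero loses to Cirrus); the cycle Cirrus > Aero > Flux > Cirrus rules out a Condorcet winner.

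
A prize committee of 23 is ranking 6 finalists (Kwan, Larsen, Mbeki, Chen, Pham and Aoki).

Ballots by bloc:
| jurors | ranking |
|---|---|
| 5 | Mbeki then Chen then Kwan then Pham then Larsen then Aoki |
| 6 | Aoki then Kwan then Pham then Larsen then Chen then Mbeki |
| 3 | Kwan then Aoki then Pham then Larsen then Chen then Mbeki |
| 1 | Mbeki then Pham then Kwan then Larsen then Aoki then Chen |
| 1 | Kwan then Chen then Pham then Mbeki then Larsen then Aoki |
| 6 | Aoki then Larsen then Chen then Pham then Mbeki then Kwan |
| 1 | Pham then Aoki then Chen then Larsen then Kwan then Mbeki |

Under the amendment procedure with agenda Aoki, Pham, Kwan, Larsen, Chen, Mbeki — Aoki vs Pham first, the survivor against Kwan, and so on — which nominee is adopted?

Round 1: Aoki vs Pham — 15–8, Aoki advances.
Round 2: Aoki vs Kwan — 13–10, Aoki advances.
Round 3: Aoki vs Larsen — 16–7, Aoki advances.
Round 4: Aoki vs Chen — 17–6, Aoki advances.
Round 5: Aoki vs Mbeki — 16–7, Aoki advances.
The agenda winner is Aoki.

Aoki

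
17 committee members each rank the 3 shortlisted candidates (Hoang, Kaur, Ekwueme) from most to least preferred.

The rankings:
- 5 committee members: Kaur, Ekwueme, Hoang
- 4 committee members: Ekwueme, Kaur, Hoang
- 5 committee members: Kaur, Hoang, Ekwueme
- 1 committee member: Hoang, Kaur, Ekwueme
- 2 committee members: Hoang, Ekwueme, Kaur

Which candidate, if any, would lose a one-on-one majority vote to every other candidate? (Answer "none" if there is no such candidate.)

Hoang

Head-to-head results (17 committee members):
Hoang vs Kaur: Kaur, 14–3.
Hoang vs Ekwueme: Hoang is ranked higher on 5+1+2 = 8 ballots, Ekwueme on 9. Ekwueme wins 9–8.
Kaur vs Ekwueme: 11 to 6, Kaur.
Only Hoang has no wins; Hoang is the Condorcet loser.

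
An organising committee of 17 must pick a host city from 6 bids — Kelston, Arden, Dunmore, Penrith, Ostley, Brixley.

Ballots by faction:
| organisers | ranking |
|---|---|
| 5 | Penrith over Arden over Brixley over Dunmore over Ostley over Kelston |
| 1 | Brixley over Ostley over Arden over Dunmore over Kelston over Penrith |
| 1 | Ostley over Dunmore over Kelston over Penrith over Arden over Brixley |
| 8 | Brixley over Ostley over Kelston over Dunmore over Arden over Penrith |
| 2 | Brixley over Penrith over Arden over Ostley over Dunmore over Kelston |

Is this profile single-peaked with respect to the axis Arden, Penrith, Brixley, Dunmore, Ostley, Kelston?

no

Axis positions: Arden=1, Penrith=2, Brixley=3, Dunmore=4, Ostley=5, Kelston=6.
Faction 1 (peak Penrith at position 2): ranking walks positions 2-1-3-4-5-6, expanding outward from the peak — single-peaked.
Faction 2: ranking walks positions 3-5-1-4-6-2; Ostley is ranked above Dunmore even though Dunmore lies between Ostley and the peak Brixley on the axis — preferences dip and rise again. Not single-peaked.
Faction 3: ranking walks positions 5-4-6-2-1-3; Penrith is ranked above Brixley even though Brixley lies between Penrith and the peak Ostley on the axis — preferences dip and rise again. Not single-peaked.
Faction 4: ranking walks positions 3-5-6-4-1-2; Ostley is ranked above Dunmore even though Dunmore lies between Ostley and the peak Brixley on the axis — preferences dip and rise again. Not single-peaked.
Faction 5: ranking walks positions 3-2-1-5-4-6; Ostley is ranked above Dunmore even though Dunmore lies between Ostley and the peak Brixley on the axis — preferences dip and rise again. Not single-peaked.
Faction 2 violates single-peakedness, so the profile is not single-peaked on this axis.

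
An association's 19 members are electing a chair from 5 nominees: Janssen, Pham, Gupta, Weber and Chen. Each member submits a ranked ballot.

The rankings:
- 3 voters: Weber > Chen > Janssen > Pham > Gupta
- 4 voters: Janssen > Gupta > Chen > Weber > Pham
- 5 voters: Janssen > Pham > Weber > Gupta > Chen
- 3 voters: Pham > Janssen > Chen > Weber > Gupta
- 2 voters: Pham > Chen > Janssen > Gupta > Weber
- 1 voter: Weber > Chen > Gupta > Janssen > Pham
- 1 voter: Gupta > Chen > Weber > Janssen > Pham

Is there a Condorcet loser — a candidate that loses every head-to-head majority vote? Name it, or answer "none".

none

Head-to-head results (19 voters):
Janssen vs Pham: Janssen wins 14–5.
Janssen vs Gupta: 3+4+5+3+2 = 17 for Janssen, 2 for Gupta — Janssen by 17–2.
Janssen vs Weber: 4+5+3+2 = 14 for Janssen, 5 for Weber — Janssen by 14–5.
Janssen vs Chen: Janssen, 12–7.
Pham vs Gupta: 3+5+3+2 = 13 for Pham, 6 for Gupta — Pham by 13–6.
Pham vs Weber: 5+3+2 = 10 for Pham, 9 for Weber — Pham by 10–9.
Pham vs Chen: 5+3+2 = 10 for Pham, 9 for Chen — Pham by 10–9.
Gupta vs Weber: Weber, 12–7.
Gupta vs Chen: Gupta, 10–9.
Weber vs Chen: Chen, 10–9.
No candidate is winless: Janssen beats Pham; Pham beats Gupta; Gupta beats Chen; Weber beats Gupta; Chen beats Weber. There is no Condorcet loser.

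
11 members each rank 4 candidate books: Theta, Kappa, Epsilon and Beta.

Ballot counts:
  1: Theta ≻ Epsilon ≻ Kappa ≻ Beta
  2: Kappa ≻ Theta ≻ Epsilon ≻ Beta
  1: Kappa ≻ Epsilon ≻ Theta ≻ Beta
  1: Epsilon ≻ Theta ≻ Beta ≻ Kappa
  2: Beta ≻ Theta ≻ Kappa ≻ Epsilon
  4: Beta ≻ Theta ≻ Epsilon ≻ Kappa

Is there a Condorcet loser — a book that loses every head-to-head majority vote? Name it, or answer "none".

Kappa

Pairwise majorities:
Theta vs Kappa: Theta preferred on 1+1+2+4 = 8 ballots; Theta wins 8–3.
Theta vs Epsilon: Theta preferred on 1+2+2+4 = 9 ballots; Theta wins 9–2.
Theta vs Beta: Beta wins 6–5.
Kappa vs Epsilon: 5 to 6, Epsilon.
Kappa vs Beta: 1+2+1 = 4 for Kappa, 7 for Beta — Beta by 7–4.
Epsilon vs Beta: Beta, 6–5.
Kappa loses to every other book — it is the Condorcet loser.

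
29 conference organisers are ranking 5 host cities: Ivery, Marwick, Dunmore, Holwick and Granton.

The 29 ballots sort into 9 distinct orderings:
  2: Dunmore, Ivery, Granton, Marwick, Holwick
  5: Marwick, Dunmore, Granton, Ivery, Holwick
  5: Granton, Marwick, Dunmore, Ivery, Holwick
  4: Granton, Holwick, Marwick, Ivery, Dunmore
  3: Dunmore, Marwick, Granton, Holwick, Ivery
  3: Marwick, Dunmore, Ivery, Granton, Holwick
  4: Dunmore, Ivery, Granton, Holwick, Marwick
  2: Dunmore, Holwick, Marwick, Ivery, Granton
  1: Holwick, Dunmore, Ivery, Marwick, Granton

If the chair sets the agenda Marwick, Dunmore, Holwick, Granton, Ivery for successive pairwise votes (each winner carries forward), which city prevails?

Granton

Round 1: Marwick vs Dunmore — 17–12, Marwick advances.
Round 2: Marwick vs Holwick — 18–11, Marwick advances.
Round 3: Marwick vs Granton — 14–15, Granton advances.
Round 4: Granton vs Ivery — 17–12, Granton advances.
The agenda winner is Granton.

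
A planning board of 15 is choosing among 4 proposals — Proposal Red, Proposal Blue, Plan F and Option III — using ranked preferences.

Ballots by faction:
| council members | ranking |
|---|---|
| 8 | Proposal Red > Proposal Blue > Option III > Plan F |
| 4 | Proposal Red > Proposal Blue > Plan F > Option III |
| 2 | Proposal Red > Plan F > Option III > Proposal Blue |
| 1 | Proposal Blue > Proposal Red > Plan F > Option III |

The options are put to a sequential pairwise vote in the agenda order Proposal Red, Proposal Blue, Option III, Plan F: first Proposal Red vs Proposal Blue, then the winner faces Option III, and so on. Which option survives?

Round 1: Proposal Red vs Proposal Blue — 14–1, Proposal Red advances.
Round 2: Proposal Red vs Option III — 15–0, Proposal Red advances.
Round 3: Proposal Red vs Plan F — 15–0, Proposal Red advances.
The agenda winner is Proposal Red.

Proposal Red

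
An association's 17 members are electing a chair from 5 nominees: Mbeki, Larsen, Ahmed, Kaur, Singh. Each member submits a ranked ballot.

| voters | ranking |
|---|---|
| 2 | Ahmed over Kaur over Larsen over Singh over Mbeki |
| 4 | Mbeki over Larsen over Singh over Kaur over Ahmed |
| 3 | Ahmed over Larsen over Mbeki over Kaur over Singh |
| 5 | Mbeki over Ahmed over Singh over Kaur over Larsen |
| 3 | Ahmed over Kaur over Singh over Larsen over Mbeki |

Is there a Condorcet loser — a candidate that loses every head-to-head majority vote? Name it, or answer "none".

none

Pairwise majorities:
Mbeki vs Larsen: Mbeki, 9–8.
Mbeki–Ahmed: Mbeki 9–8.
Mbeki vs Kaur: 12 to 5, Mbeki.
Mbeki–Singh: Mbeki 12–5.
Larsen vs Ahmed: 4 for Larsen, 13 for Ahmed — Ahmed by 13–4.
Larsen vs Kaur: 7 to 10, Kaur.
Larsen vs Singh: 2+4+3 = 9 for Larsen, 8 for Singh — Larsen by 9–8.
Ahmed–Kaur: Ahmed 13–4.
Ahmed vs Singh: Ahmed, 13–4.
Kaur vs Singh: Singh, 9–8.
Every candidate wins at least one matchup (Mbeki beats Larsen; Larsen beats Singh; Ahmed beats Larsen; Kaur beats Larsen; Singh beats Kaur), so there is no Condorcet loser.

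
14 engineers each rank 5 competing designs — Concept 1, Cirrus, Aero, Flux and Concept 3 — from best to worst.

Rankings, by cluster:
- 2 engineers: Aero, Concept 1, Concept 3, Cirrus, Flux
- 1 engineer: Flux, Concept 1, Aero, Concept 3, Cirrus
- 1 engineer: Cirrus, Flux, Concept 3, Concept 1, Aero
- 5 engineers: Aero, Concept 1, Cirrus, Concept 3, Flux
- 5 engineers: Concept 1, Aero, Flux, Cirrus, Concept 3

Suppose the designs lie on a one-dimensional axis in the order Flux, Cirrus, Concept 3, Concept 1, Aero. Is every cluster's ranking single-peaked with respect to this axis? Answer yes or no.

no

Axis positions: Flux=1, Cirrus=2, Concept 3=3, Concept 1=4, Aero=5.
Cluster 1 (peak Aero at position 5): ranking walks positions 5-4-3-2-1, expanding outward from the peak — single-peaked.
Cluster 2: ranking walks positions 1-4-5-3-2; Concept 1 is ranked above Cirrus even though Cirrus lies between Concept 1 and the peak Flux on the axis — preferences dip and rise again. Not single-peaked.
Cluster 3 (peak Cirrus at position 2): ranking walks positions 2-1-3-4-5, expanding outward from the peak — single-peaked.
Cluster 4: ranking walks positions 5-4-2-3-1; Cirrus is ranked above Concept 3 even though Concept 3 lies between Cirrus and the peak Aero on the axis — preferences dip and rise again. Not single-peaked.
Cluster 5: ranking walks positions 4-5-1-2-3; Flux is ranked above Concept 3 even though Concept 3 lies between Flux and the peak Concept 1 on the axis — preferences dip and rise again. Not single-peaked.
Cluster 2 violates single-peakedness, so the profile is not single-peaked on this axis.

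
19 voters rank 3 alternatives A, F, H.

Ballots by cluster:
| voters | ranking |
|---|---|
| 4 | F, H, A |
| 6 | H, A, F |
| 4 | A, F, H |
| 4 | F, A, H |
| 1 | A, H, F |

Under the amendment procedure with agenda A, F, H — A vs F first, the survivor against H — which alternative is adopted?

Round 1: A vs F — 11–8, A advances.
Round 2: A vs H — 9–10, H advances.
H survives the agenda.

H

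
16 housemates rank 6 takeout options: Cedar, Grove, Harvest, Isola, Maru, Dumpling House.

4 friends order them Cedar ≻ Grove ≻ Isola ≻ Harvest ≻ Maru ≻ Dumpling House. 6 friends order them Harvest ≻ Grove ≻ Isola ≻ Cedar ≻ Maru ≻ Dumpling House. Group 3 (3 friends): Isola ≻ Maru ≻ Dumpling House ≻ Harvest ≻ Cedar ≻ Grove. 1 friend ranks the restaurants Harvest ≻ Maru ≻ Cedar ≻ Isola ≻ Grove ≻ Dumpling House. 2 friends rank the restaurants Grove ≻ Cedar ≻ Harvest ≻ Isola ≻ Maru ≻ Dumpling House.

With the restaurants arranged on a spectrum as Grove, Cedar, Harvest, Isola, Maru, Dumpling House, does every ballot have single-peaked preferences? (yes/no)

Axis positions: Grove=1, Cedar=2, Harvest=3, Isola=4, Maru=5, Dumpling House=6.
Group 1: ranking walks positions 2-1-4-3-5-6; Isola is ranked above Harvest even though Harvest lies between Isola and the peak Cedar on the axis — preferences dip and rise again. Not single-peaked.
Group 2: ranking walks positions 3-1-4-2-5-6; Grove is ranked above Cedar even though Cedar lies between Grove and the peak Harvest on the axis — preferences dip and rise again. Not single-peaked.
Group 3 (peak Isola at position 4): ranking walks positions 4-5-6-3-2-1, expanding outward from the peak — single-peaked.
Group 4: ranking walks positions 3-5-2-4-1-6; Maru is ranked above Isola even though Isola lies between Maru and the peak Harvest on the axis — preferences dip and rise again. Not single-peaked.
Group 5 (peak Grove at position 1): ranking walks positions 1-2-3-4-5-6, expanding outward from the peak — single-peaked.
Group 1 violates single-peakedness, so the profile is not single-peaked on this axis.

no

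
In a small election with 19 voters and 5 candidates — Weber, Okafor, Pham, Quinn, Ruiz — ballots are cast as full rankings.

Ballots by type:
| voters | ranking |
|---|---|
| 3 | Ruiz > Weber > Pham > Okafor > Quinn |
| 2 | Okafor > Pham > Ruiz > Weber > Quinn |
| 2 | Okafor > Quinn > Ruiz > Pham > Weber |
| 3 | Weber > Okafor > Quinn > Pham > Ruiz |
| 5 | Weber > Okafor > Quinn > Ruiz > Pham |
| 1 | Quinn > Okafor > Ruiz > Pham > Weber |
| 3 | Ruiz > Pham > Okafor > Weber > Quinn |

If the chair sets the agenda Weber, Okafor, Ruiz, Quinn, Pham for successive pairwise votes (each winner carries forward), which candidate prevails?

Round 1: Weber vs Okafor — 11–8, Weber advances.
Round 2: Weber vs Ruiz — 8–11, Ruiz advances.
Round 3: Ruiz vs Quinn — 8–11, Quinn advances.
Round 4: Quinn vs Pham — 11–8, Quinn advances.
Quinn survives the agenda.

Quinn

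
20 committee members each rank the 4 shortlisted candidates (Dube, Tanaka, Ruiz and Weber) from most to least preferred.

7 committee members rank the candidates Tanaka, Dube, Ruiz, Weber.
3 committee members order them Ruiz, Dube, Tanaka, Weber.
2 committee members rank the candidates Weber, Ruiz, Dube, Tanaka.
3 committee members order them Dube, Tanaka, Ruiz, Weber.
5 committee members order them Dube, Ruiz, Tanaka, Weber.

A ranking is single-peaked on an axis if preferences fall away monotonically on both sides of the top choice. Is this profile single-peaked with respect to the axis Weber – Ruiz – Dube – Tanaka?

yes

Axis positions: Weber=1, Ruiz=2, Dube=3, Tanaka=4.
Cluster 1 (peak Tanaka at position 4): ranking walks positions 4-3-2-1, expanding outward from the peak — single-peaked.
Cluster 2 (peak Ruiz at position 2): ranking walks positions 2-3-4-1, expanding outward from the peak — single-peaked.
Cluster 3 (peak Weber at position 1): ranking walks positions 1-2-3-4, expanding outward from the peak — single-peaked.
Cluster 4 (peak Dube at position 3): ranking walks positions 3-4-2-1, expanding outward from the peak — single-peaked.
Cluster 5 (peak Dube at position 3): ranking walks positions 3-2-4-1, expanding outward from the peak — single-peaked.
Every ranking is single-peaked on this axis.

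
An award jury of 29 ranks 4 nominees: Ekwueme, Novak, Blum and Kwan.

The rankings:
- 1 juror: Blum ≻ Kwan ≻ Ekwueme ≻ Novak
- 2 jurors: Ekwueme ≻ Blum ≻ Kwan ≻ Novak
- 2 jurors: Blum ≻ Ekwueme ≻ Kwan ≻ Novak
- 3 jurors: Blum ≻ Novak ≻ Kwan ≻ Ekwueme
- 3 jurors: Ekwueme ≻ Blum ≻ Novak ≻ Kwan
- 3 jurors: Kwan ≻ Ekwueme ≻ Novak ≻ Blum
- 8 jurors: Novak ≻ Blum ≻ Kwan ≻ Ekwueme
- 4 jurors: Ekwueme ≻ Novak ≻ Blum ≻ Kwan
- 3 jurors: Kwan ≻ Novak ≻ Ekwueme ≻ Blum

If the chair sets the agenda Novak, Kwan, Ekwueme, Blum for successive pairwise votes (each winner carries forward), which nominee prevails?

Round 1: Novak vs Kwan — 18–11, Novak advances.
Round 2: Novak vs Ekwueme — 14–15, Ekwueme advances.
Round 3: Ekwueme vs Blum — 15–14, Ekwueme advances.
Ekwueme survives the agenda.

Ekwueme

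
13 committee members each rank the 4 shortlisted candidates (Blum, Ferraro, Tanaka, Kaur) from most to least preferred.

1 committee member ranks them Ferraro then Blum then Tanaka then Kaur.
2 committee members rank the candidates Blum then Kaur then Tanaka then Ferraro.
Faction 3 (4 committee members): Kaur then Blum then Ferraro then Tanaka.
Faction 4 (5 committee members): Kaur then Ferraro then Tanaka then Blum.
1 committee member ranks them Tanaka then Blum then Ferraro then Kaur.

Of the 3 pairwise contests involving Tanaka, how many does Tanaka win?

Tanaka against each rival (13 committee members):
Tanaka vs Blum: Blum wins 7–6.
Tanaka vs Ferraro: 2+1 = 3 for Tanaka, 10 for Ferraro — Ferraro by 10–3.
Tanaka vs Kaur: 2 to 11, Kaur.
Tanaka beats no one; loses to Blum, Ferraro, Kaur — 0 pairwise wins.

0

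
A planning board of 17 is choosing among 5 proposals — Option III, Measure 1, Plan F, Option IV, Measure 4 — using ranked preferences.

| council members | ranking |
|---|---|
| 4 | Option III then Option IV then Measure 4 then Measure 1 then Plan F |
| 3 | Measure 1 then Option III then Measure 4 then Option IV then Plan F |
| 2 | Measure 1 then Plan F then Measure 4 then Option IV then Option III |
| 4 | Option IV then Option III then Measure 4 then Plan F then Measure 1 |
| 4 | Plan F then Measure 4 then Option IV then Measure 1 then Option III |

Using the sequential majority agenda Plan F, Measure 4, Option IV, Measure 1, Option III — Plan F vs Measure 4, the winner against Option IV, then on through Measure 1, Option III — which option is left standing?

Option III

Round 1: Plan F vs Measure 4 — 6–11, Measure 4 advances.
Round 2: Measure 4 vs Option IV — 9–8, Measure 4 advances.
Round 3: Measure 4 vs Measure 1 — 12–5, Measure 4 advances.
Round 4: Measure 4 vs Option III — 6–11, Option III advances.
The agenda winner is Option III.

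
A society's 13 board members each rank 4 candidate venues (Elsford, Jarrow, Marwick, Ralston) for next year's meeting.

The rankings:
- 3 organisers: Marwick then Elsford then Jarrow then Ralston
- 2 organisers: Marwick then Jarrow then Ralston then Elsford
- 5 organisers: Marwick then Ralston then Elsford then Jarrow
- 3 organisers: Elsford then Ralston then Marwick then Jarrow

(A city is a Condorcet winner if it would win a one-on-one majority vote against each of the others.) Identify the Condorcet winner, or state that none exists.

Head-to-head results (13 organisers):
Elsford vs Jarrow: Elsford is ranked higher on 3+5+3 = 11 ballots, Jarrow on 2. Elsford wins 11–2.
Elsford vs Marwick: 3 to 10, Marwick.
Elsford vs Ralston: Elsford is ranked higher on 3+3 = 6 ballots, Ralston on 7. Ralston wins 7–6.
Jarrow vs Marwick: Jarrow is ranked higher on 0 ballots, Marwick on 13. Marwick wins 13–0.
Jarrow vs Ralston: 5 to 8, Ralston.
Marwick vs Ralston: Marwick preferred on 3+2+5 = 10 ballots; Marwick wins 10–3.
Only Marwick has no losses; Marwick is the Condorcet winner.

Marwick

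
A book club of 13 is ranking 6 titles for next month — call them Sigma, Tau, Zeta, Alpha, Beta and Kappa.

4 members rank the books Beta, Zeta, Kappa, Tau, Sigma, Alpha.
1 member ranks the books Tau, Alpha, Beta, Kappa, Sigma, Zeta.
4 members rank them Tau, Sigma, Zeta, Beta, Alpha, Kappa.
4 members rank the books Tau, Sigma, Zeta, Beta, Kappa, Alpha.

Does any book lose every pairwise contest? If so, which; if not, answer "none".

Pairwise majorities:
Sigma–Tau: Tau 13–0.
Sigma vs Zeta: Sigma wins 9–4.
Sigma vs Alpha: 4+4+4 = 12 for Sigma, 1 for Alpha — Sigma by 12–1.
Sigma vs Beta: 8 to 5, Sigma.
Sigma vs Kappa: Sigma wins 8–5.
Tau vs Zeta: 9 to 4, Tau.
Tau vs Alpha: Tau, 13–0.
Tau vs Beta: Tau, 9–4.
Tau vs Kappa: Tau, 9–4.
Zeta vs Alpha: Zeta wins 12–1.
Zeta vs Beta: Zeta wins 8–5.
Zeta vs Kappa: Zeta preferred on 4+4+4 = 12 ballots; Zeta wins 12–1.
Alpha vs Beta: 1 for Alpha, 12 for Beta — Beta by 12–1.
Alpha vs Kappa: 5 to 8, Kappa.
Beta vs Kappa: Beta, 13–0.
Only Alpha has no wins; Alpha is the Condorcet loser.

Alpha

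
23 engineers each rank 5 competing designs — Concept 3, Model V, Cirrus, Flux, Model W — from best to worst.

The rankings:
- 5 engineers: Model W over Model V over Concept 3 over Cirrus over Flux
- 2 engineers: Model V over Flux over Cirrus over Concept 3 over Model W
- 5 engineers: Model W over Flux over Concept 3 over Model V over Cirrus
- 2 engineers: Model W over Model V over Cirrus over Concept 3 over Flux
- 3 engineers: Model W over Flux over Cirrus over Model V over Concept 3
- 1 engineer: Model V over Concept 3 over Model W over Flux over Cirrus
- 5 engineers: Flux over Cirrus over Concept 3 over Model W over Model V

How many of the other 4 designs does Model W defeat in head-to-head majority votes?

4

Model W against each rival (23 engineers):
Model W vs Concept 3: 5+5+2+3 = 15 for Model W, 8 for Concept 3 — Model W by 15–8.
Model W vs Model V: Model W preferred on 5+5+2+3+5 = 20 ballots; Model W wins 20–3.
Model W vs Cirrus: Model W, 16–7.
Model W vs Flux: Model W wins 16–7.
Model W beats Concept 3, Model V, Cirrus, Flux — 4 pairwise wins.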